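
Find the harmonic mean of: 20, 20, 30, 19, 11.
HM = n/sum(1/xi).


Sum of reciprocals = 1/20 + 1/20 + 1/30 + 1/19 + 1/11 = 0.276874
HM = 5/0.276874 = 18.0588

HM = 18.0588


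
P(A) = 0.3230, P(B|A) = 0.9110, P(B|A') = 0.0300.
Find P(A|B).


P(B) = P(B|A)*P(A) + P(B|A')*P(A')
= 0.9110*0.3230 + 0.0300*0.6770
= 0.294253 + 0.020310 = 0.314563
P(A|B) = 0.294253/0.314563 = 0.9354

P(A|B) = 0.9354


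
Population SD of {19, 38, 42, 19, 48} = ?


Mean = 33.2000
Variance = 144.5600
SD = sqrt(144.5600) = 12.0233

SD = 12.0233


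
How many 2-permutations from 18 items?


P(18,2) = 18!/16!
= 6402373705728000/20922789888000
= 306

P(18,2) = 306


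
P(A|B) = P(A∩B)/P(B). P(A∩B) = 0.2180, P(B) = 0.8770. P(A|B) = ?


P(A|B) = 0.2180/0.8770 = 0.2486

P(A|B) = 0.2486


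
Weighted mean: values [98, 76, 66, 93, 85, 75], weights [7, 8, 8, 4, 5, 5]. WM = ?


Numerator = 98*7 + 76*8 + 66*8 + 93*4 + 85*5 + 75*5 = 2994
Denominator = 7 + 8 + 8 + 4 + 5 + 5 = 37
WM = 2994/37 = 80.9189

WM = 80.9189


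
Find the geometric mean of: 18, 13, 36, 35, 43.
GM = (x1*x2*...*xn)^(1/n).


Product = 18 × 13 × 36 × 35 × 43 = 12678120
GM = 12678120^(1/5) = 26.3397

GM = 26.3397


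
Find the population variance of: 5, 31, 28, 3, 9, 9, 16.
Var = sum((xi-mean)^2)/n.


Mean = 14.4286
Squared deviations: 88.8980, 274.6122, 184.1837, 130.6122, 29.4694, 29.4694, 2.4694
Sum = 739.7143
Variance = 739.7143/7 = 105.6735

Variance = 105.6735


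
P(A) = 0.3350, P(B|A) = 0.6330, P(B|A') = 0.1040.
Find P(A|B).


P(B) = P(B|A)*P(A) + P(B|A')*P(A')
= 0.6330*0.3350 + 0.1040*0.6650
= 0.212055 + 0.069160 = 0.281215
P(A|B) = 0.212055/0.281215 = 0.7541

P(A|B) = 0.7541


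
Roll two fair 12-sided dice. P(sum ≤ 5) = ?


Total outcomes = 12×12 = 144
Favorable (sum ≤ 5): 10
P = 10/144 = 0.0694

P = 0.0694


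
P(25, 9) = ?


P(25,9) = 25!/16!
= 15511210043330985984000000/20922789888000
= 741354768000

P(25,9) = 741354768000


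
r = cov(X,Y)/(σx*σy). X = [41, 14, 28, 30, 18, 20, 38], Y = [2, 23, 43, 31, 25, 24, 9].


Mean X = 27.0000, Mean Y = 22.4286
SD X = 9.456668, SD Y = 12.556810
Cov = -61.285714
r = -61.285714/(9.456668*12.556810) = -0.5161

r = -0.5161


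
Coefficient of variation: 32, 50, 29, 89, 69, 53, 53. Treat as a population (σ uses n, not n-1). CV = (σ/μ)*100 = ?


Mean = 53.5714
SD = 19.1823
CV = (19.1823/53.5714)*100 = 35.8069%

CV = 35.8069%


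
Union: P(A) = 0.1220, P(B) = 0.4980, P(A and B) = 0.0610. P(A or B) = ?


P(A∪B) = 0.1220 + 0.4980 - 0.0610
= 0.6200 - 0.0610
= 0.5590

P(A∪B) = 0.5590


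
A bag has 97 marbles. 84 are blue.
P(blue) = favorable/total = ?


P = 84/97 = 0.8660

P = 0.8660


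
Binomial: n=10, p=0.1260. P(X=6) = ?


C(10,6) = 210
p^6 = 4.001504e-06
(1-p)^4 = 0.583507
P = 210 * 4.001504e-06 * 0.583507 = 0.0005

P(X=6) = 0.0005


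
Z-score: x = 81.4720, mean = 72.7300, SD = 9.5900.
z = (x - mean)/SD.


z = (81.4720 - 72.7300)/9.5900
= 8.7420/9.5900
= 0.9116

z = 0.9116


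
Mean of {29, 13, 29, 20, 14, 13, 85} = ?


Sum = 29 + 13 + 29 + 20 + 14 + 13 + 85 = 203
n = 7
Mean = 203/7 = 29.0000

Mean = 29.0000


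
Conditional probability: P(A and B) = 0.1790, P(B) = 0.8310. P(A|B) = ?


P(A|B) = 0.1790/0.8310 = 0.2154

P(A|B) = 0.2154


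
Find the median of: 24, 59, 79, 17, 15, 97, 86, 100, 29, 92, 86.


Sorted: 15, 17, 24, 29, 59, 79, 86, 86, 92, 97, 100
n = 11 (odd)
Middle value = 79

Median = 79


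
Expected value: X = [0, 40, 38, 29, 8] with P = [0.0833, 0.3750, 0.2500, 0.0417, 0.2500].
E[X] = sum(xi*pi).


E[X] = 0*0.0833 + 40*0.3750 + 38*0.2500 + 29*0.0417 + 8*0.2500
= 0 + 15.0000 + 9.5000 + 1.2093 + 2.0000
= 27.7093

E[X] = 27.7093


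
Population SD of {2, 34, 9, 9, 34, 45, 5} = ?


Mean = 19.7143
Variance = 258.2041
SD = sqrt(258.2041) = 16.0687

SD = 16.0687


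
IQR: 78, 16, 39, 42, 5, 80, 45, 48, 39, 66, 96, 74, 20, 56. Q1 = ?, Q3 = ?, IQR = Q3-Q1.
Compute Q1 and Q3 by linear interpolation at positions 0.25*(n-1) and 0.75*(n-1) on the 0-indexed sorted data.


Sorted: 5, 16, 20, 39, 39, 42, 45, 48, 56, 66, 74, 78, 80, 96
Q1 (25th %ile) = 39.0000
Q3 (75th %ile) = 72.0000
IQR = 72.0000 - 39.0000 = 33.0000

IQR = 33.0000


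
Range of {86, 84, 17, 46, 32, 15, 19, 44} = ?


Max = 86, Min = 15
Range = 86 - 15 = 71

Range = 71


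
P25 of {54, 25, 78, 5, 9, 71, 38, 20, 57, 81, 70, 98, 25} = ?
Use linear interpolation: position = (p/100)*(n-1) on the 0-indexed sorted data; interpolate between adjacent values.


Sorted: 5, 9, 20, 25, 25, 38, 54, 57, 70, 71, 78, 81, 98
n = 13
Index = 25/100 * 12 = 3.0000
Lower = data[3] = 25, Upper = data[4] = 25
P25 = 25 + 0*(0) = 25.0000

P25 = 25.0000


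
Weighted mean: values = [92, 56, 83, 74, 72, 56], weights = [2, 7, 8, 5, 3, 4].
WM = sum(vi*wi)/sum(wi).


Numerator = 92*2 + 56*7 + 83*8 + 74*5 + 72*3 + 56*4 = 2050
Denominator = 2 + 7 + 8 + 5 + 3 + 4 = 29
WM = 2050/29 = 70.6897

WM = 70.6897


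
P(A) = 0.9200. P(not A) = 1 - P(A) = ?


P(not A) = 1 - 0.9200 = 0.0800

P(not A) = 0.0800


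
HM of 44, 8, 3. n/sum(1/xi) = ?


Sum of reciprocals = 1/44 + 1/8 + 1/3 = 0.481061
HM = 3/0.481061 = 6.2362

HM = 6.2362


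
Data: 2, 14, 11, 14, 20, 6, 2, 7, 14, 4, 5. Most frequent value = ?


Frequencies: 2:2, 4:1, 5:1, 6:1, 7:1, 11:1, 14:3, 20:1
Max frequency = 3
Mode = 14

Mode = 14


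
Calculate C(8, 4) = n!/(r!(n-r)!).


C(8,4) = 8!/(4! × 4!)
= 40320/(24 × 24)
= 70

C(8,4) = 70


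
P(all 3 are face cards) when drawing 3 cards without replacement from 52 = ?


P(all face cards) = (12/52) × (11/51) × (10/50)
= 0.0100

P = 0.0100


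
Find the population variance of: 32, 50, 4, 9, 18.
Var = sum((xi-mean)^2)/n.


Mean = 22.6000
Squared deviations: 88.3600, 750.7600, 345.9600, 184.9600, 21.1600
Sum = 1391.2000
Variance = 1391.2000/5 = 278.2400

Variance = 278.2400


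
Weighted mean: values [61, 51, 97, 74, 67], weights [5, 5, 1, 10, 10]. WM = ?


Numerator = 61*5 + 51*5 + 97*1 + 74*10 + 67*10 = 2067
Denominator = 5 + 5 + 1 + 10 + 10 = 31
WM = 2067/31 = 66.6774

WM = 66.6774


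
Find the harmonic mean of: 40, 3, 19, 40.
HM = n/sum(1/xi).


Sum of reciprocals = 1/40 + 1/3 + 1/19 + 1/40 = 0.435965
HM = 4/0.435965 = 9.1751

HM = 9.1751


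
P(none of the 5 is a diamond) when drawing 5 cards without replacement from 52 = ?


P(no diamonds) = (39/52) × (38/51) × (37/50) × (36/49) × (35/48)
= 0.2215

P = 0.2215


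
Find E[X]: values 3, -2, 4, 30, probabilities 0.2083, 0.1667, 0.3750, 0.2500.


E[X] = 3*0.2083 - 2*0.1667 + 4*0.3750 + 30*0.2500
= 0.6249 - 0.3334 + 1.5000 + 7.5000
= 9.2915

E[X] = 9.2915


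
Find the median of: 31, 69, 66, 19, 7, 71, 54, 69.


Sorted: 7, 19, 31, 54, 66, 69, 69, 71
n = 8 (even)
Middle values: 54 and 66
Median = (54+66)/2 = 60.0000

Median = 60.0000


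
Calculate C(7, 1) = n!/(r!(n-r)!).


C(7,1) = 7!/(1! × 6!)
= 5040/(1 × 720)
= 7

C(7,1) = 7


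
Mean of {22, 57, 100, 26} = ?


Sum = 22 + 57 + 100 + 26 = 205
n = 4
Mean = 205/4 = 51.2500

Mean = 51.2500


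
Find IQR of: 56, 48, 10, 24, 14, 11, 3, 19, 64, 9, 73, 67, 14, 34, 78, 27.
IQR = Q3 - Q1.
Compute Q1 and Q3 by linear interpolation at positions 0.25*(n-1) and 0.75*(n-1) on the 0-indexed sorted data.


Sorted: 3, 9, 10, 11, 14, 14, 19, 24, 27, 34, 48, 56, 64, 67, 73, 78
Q1 (25th %ile) = 13.2500
Q3 (75th %ile) = 58.0000
IQR = 58.0000 - 13.2500 = 44.7500

IQR = 44.7500


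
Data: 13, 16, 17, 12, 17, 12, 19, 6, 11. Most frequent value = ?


Frequencies: 6:1, 11:1, 12:2, 13:1, 16:1, 17:2, 19:1
Max frequency = 2
Mode = 12, 17

Mode = 12, 17


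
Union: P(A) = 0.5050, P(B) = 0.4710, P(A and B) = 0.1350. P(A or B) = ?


P(A∪B) = 0.5050 + 0.4710 - 0.1350
= 0.9760 - 0.1350
= 0.8410

P(A∪B) = 0.8410


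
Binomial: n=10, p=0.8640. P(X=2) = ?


C(10,2) = 45
p^2 = 0.746496
(1-p)^8 = 1.170338e-07
P = 45 * 0.746496 * 1.170338e-07 = 3.9314e-06

P(X=2) = 3.9314e-06


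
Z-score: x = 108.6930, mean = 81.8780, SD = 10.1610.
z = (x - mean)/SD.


z = (108.6930 - 81.8780)/10.1610
= 26.8150/10.1610
= 2.6390

z = 2.6390


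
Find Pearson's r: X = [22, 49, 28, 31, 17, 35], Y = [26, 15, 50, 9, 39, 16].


Mean X = 30.3333, Mean Y = 25.8333
SD X = 10.192590, SD Y = 14.461635
Cov = -82.111111
r = -82.111111/(10.192590*14.461635) = -0.5571

r = -0.5571


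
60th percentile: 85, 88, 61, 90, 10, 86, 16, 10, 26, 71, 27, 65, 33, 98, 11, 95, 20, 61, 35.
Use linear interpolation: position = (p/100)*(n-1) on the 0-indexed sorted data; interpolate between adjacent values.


Sorted: 10, 10, 11, 16, 20, 26, 27, 33, 35, 61, 61, 65, 71, 85, 86, 88, 90, 95, 98
n = 19
Index = 60/100 * 18 = 10.8000
Lower = data[10] = 61, Upper = data[11] = 65
P60 = 61 + 0.8000*(4) = 64.2000

P60 = 64.2000


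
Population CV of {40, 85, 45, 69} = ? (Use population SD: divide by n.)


Mean = 59.7500
SD = 18.2397
CV = (18.2397/59.7500)*100 = 30.5267%

CV = 30.5267%


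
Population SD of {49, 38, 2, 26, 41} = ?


Mean = 31.2000
Variance = 267.7600
SD = sqrt(267.7600) = 16.3634

SD = 16.3634


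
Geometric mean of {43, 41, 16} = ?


Product = 43 × 41 × 16 = 28208
GM = 28208^(1/3) = 30.4409

GM = 30.4409


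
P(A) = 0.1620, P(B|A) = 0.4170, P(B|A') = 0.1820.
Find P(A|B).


P(B) = P(B|A)*P(A) + P(B|A')*P(A')
= 0.4170*0.1620 + 0.1820*0.8380
= 0.067554 + 0.152516 = 0.220070
P(A|B) = 0.067554/0.220070 = 0.3070

P(A|B) = 0.3070


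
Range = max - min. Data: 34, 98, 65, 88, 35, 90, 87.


Max = 98, Min = 34
Range = 98 - 34 = 64

Range = 64


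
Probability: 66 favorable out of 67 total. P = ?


P = 66/67 = 0.9851

P = 0.9851


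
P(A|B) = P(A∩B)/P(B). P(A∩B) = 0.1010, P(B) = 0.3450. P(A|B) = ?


P(A|B) = 0.1010/0.3450 = 0.2928

P(A|B) = 0.2928


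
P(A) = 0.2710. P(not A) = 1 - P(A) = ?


P(not A) = 1 - 0.2710 = 0.7290

P(not A) = 0.7290


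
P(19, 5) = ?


P(19,5) = 19!/14!
= 121645100408832000/87178291200
= 1395360

P(19,5) = 1395360


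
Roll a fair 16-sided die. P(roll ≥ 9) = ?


Favorable outcomes (roll ≥ 9): 8
Total outcomes = 16
P = 8/16 = 0.5000

P = 0.5000


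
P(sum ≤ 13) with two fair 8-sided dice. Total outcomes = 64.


Total outcomes = 8×8 = 64
Favorable (sum ≤ 13): 58
P = 58/64 = 0.9062

P = 0.9062


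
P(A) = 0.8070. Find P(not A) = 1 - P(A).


P(not A) = 1 - 0.8070 = 0.1930

P(not A) = 0.1930


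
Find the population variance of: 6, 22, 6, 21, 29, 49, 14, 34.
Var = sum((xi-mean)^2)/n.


Mean = 22.6250
Squared deviations: 276.3906, 0.3906, 276.3906, 2.6406, 40.6406, 695.6406, 74.3906, 129.3906
Sum = 1495.8750
Variance = 1495.8750/8 = 186.9844

Variance = 186.9844


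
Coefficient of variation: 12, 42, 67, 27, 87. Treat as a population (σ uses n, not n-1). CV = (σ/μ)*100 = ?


Mean = 47.0000
SD = 27.0185
CV = (27.0185/47.0000)*100 = 57.4862%

CV = 57.4862%


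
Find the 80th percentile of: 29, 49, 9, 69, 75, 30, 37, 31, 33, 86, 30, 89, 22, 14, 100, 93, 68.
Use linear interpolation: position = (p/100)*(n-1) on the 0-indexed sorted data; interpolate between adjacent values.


Sorted: 9, 14, 22, 29, 30, 30, 31, 33, 37, 49, 68, 69, 75, 86, 89, 93, 100
n = 17
Index = 80/100 * 16 = 12.8000
Lower = data[12] = 75, Upper = data[13] = 86
P80 = 75 + 0.8000*(11) = 83.8000

P80 = 83.8000


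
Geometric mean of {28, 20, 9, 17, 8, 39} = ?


Product = 28 × 20 × 9 × 17 × 8 × 39 = 26732160
GM = 26732160^(1/6) = 17.2918

GM = 17.2918


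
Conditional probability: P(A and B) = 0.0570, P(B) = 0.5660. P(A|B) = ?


P(A|B) = 0.0570/0.5660 = 0.1007

P(A|B) = 0.1007


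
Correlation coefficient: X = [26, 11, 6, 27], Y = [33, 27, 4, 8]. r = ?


Mean X = 17.5000, Mean Y = 18.0000
SD X = 9.178780, SD Y = 12.267844
Cov = 33.750000
r = 33.750000/(9.178780*12.267844) = 0.2997

r = 0.2997


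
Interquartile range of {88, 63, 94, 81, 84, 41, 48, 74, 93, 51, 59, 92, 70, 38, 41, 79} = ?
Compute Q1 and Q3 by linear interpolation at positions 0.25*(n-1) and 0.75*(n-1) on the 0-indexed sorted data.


Sorted: 38, 41, 41, 48, 51, 59, 63, 70, 74, 79, 81, 84, 88, 92, 93, 94
Q1 (25th %ile) = 50.2500
Q3 (75th %ile) = 85.0000
IQR = 85.0000 - 50.2500 = 34.7500

IQR = 34.7500


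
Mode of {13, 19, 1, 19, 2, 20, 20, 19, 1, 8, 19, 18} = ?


Frequencies: 1:2, 2:1, 8:1, 13:1, 18:1, 19:4, 20:2
Max frequency = 4
Mode = 19

Mode = 19


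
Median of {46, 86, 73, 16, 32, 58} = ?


Sorted: 16, 32, 46, 58, 73, 86
n = 6 (even)
Middle values: 46 and 58
Median = (46+58)/2 = 52.0000

Median = 52.0000


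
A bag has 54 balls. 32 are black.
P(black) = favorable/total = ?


P = 32/54 = 0.5926

P = 0.5926


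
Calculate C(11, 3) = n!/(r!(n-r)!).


C(11,3) = 11!/(3! × 8!)
= 39916800/(6 × 40320)
= 165

C(11,3) = 165


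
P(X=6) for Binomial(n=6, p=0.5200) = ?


C(6,6) = 1
p^6 = 0.019771
(1-p)^0 = 1.000000
P = 1 * 0.019771 * 1.000000 = 0.0198

P(X=6) = 0.0198


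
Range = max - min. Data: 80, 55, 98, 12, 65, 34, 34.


Max = 98, Min = 12
Range = 98 - 12 = 86

Range = 86


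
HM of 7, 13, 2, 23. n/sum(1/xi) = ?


Sum of reciprocals = 1/7 + 1/13 + 1/2 + 1/23 = 0.763258
HM = 4/0.763258 = 5.2407

HM = 5.2407


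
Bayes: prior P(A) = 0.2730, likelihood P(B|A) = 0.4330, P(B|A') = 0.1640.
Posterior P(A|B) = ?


P(B) = P(B|A)*P(A) + P(B|A')*P(A')
= 0.4330*0.2730 + 0.1640*0.7270
= 0.118209 + 0.119228 = 0.237437
P(A|B) = 0.118209/0.237437 = 0.4979

P(A|B) = 0.4979


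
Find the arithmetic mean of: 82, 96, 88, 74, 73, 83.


Sum = 82 + 96 + 88 + 74 + 73 + 83 = 496
n = 6
Mean = 496/6 = 82.6667

Mean = 82.6667


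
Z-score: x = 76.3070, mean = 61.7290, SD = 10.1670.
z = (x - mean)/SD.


z = (76.3070 - 61.7290)/10.1670
= 14.5780/10.1670
= 1.4339

z = 1.4339


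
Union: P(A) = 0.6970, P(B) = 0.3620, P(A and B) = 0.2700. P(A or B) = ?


P(A∪B) = 0.6970 + 0.3620 - 0.2700
= 1.0590 - 0.2700
= 0.7890

P(A∪B) = 0.7890


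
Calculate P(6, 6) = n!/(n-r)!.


P(6,6) = 6!/0!
= 720/1
= 720

P(6,6) = 720


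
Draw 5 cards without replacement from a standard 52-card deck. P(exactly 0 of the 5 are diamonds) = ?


Hypergeometric: P(X=0) = C(13,0)·C(39,5) / C(52,5)
= 1 × 575757 / 2598960
= 575757/2598960 = 0.2215

P = 0.2215


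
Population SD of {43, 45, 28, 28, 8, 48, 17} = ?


Mean = 31.0000
Variance = 196.0000
SD = sqrt(196.0000) = 14.0000

SD = 14.0000


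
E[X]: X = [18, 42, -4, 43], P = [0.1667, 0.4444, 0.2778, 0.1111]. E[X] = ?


E[X] = 18*0.1667 + 42*0.4444 - 4*0.2778 + 43*0.1111
= 3.0006 + 18.6648 - 1.1112 + 4.7773
= 25.3315

E[X] = 25.3315


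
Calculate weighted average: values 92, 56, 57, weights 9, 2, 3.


Numerator = 92*9 + 56*2 + 57*3 = 1111
Denominator = 9 + 2 + 3 = 14
WM = 1111/14 = 79.3571

WM = 79.3571


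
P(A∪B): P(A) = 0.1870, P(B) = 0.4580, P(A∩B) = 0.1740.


P(A∪B) = 0.1870 + 0.4580 - 0.1740
= 0.6450 - 0.1740
= 0.4710

P(A∪B) = 0.4710


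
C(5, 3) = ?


C(5,3) = 5!/(3! × 2!)
= 120/(6 × 2)
= 10

C(5,3) = 10


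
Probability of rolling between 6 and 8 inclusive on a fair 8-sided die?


Favorable outcomes (6 ≤ roll ≤ 8): 3
Total outcomes = 8
P = 3/8 = 0.3750

P = 0.3750


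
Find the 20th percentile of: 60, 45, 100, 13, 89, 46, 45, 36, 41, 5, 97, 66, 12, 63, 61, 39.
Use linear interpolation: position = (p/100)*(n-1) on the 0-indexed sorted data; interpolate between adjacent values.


Sorted: 5, 12, 13, 36, 39, 41, 45, 45, 46, 60, 61, 63, 66, 89, 97, 100
n = 16
Index = 20/100 * 15 = 3.0000
Lower = data[3] = 36, Upper = data[4] = 39
P20 = 36 + 0*(3) = 36.0000

P20 = 36.0000


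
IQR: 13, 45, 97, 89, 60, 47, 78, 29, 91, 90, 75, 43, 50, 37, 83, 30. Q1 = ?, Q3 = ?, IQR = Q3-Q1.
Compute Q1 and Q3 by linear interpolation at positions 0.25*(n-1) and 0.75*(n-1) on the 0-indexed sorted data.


Sorted: 13, 29, 30, 37, 43, 45, 47, 50, 60, 75, 78, 83, 89, 90, 91, 97
Q1 (25th %ile) = 41.5000
Q3 (75th %ile) = 84.5000
IQR = 84.5000 - 41.5000 = 43.0000

IQR = 43.0000


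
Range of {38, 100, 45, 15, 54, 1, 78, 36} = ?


Max = 100, Min = 1
Range = 100 - 1 = 99

Range = 99


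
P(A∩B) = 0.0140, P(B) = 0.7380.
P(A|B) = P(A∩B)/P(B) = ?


P(A|B) = 0.0140/0.7380 = 0.0190

P(A|B) = 0.0190


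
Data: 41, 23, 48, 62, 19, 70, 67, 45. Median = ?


Sorted: 19, 23, 41, 45, 48, 62, 67, 70
n = 8 (even)
Middle values: 45 and 48
Median = (45+48)/2 = 46.5000

Median = 46.5000


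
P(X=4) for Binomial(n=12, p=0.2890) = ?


C(12,4) = 495
p^4 = 0.006976
(1-p)^8 = 0.065307
P = 495 * 0.006976 * 0.065307 = 0.2255

P(X=4) = 0.2255


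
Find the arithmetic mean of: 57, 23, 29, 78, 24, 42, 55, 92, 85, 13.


Sum = 57 + 23 + 29 + 78 + 24 + 42 + 55 + 92 + 85 + 13 = 498
n = 10
Mean = 498/10 = 49.8000

Mean = 49.8000


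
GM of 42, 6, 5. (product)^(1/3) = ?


Product = 42 × 6 × 5 = 1260
GM = 1260^(1/3) = 10.8008

GM = 10.8008


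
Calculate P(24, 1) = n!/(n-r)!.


P(24,1) = 24!/23!
= 620448401733239439360000/25852016738884976640000
= 24

P(24,1) = 24


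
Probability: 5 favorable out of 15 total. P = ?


P = 5/15 = 0.3333

P = 0.3333


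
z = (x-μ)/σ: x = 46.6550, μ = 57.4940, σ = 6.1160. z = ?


z = (46.6550 - 57.4940)/6.1160
= -10.8390/6.1160
= -1.7722

z = -1.7722


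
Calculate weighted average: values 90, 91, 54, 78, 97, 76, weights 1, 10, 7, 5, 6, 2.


Numerator = 90*1 + 91*10 + 54*7 + 78*5 + 97*6 + 76*2 = 2502
Denominator = 1 + 10 + 7 + 5 + 6 + 2 = 31
WM = 2502/31 = 80.7097

WM = 80.7097


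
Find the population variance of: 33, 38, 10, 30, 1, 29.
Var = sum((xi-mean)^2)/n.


Mean = 23.5000
Squared deviations: 90.2500, 210.2500, 182.2500, 42.2500, 506.2500, 30.2500
Sum = 1061.5000
Variance = 1061.5000/6 = 176.9167

Variance = 176.9167


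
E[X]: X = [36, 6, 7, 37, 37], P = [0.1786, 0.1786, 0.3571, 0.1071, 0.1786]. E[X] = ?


E[X] = 36*0.1786 + 6*0.1786 + 7*0.3571 + 37*0.1071 + 37*0.1786
= 6.4296 + 1.0716 + 2.4997 + 3.9627 + 6.6082
= 20.5718

E[X] = 20.5718


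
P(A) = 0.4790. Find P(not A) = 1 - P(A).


P(not A) = 1 - 0.4790 = 0.5210

P(not A) = 0.5210


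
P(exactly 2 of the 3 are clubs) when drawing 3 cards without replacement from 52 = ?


Hypergeometric: P(X=2) = C(13,2)·C(39,1) / C(52,3)
= 78 × 39 / 22100
= 3042/22100 = 0.1376

P = 0.1376


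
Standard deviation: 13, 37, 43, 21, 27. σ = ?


Mean = 28.2000
Variance = 116.1600
SD = sqrt(116.1600) = 10.7778

SD = 10.7778


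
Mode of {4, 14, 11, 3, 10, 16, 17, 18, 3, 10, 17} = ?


Frequencies: 3:2, 4:1, 10:2, 11:1, 14:1, 16:1, 17:2, 18:1
Max frequency = 2
Mode = 3, 10, 17

Mode = 3, 10, 17


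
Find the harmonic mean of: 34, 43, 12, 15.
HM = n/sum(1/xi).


Sum of reciprocals = 1/34 + 1/43 + 1/12 + 1/15 = 0.202668
HM = 4/0.202668 = 19.7368

HM = 19.7368


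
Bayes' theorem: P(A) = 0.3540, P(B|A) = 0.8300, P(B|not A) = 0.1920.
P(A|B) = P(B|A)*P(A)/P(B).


P(B) = P(B|A)*P(A) + P(B|A')*P(A')
= 0.8300*0.3540 + 0.1920*0.6460
= 0.293820 + 0.124032 = 0.417852
P(A|B) = 0.293820/0.417852 = 0.7032

P(A|B) = 0.7032


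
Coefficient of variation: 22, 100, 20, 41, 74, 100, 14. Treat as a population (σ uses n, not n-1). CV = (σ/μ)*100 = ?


Mean = 53.0000
SD = 34.9980
CV = (34.9980/53.0000)*100 = 66.0339%

CV = 66.0339%


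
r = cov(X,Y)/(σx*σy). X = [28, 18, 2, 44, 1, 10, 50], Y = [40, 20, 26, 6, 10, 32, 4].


Mean X = 21.8571, Mean Y = 19.7143
SD X = 18.145669, SD Y = 12.713483
Cov = -98.612245
r = -98.612245/(18.145669*12.713483) = -0.4275

r = -0.4275


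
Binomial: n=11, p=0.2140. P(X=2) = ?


C(11,2) = 55
p^2 = 0.045796
(1-p)^9 = 0.114499
P = 55 * 0.045796 * 0.114499 = 0.2884

P(X=2) = 0.2884


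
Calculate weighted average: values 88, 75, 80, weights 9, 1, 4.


Numerator = 88*9 + 75*1 + 80*4 = 1187
Denominator = 9 + 1 + 4 = 14
WM = 1187/14 = 84.7857

WM = 84.7857


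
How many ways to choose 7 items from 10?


C(10,7) = 10!/(7! × 3!)
= 3628800/(5040 × 6)
= 120

C(10,7) = 120


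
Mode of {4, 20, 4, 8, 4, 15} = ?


Frequencies: 4:3, 8:1, 15:1, 20:1
Max frequency = 3
Mode = 4

Mode = 4


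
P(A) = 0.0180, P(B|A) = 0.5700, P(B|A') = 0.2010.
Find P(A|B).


P(B) = P(B|A)*P(A) + P(B|A')*P(A')
= 0.5700*0.0180 + 0.2010*0.9820
= 0.010260 + 0.197382 = 0.207642
P(A|B) = 0.010260/0.207642 = 0.0494

P(A|B) = 0.0494


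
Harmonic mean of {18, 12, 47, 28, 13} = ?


Sum of reciprocals = 1/18 + 1/12 + 1/47 + 1/28 + 1/13 = 0.272803
HM = 5/0.272803 = 18.3283

HM = 18.3283


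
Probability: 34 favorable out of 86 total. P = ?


P = 34/86 = 0.3953

P = 0.3953


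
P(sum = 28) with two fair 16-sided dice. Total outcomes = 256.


Total outcomes = 16×16 = 256
Favorable (sum = 28): 5
P = 5/256 = 0.0195

P = 0.0195


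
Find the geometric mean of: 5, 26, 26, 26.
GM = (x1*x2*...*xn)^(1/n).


Product = 5 × 26 × 26 × 26 = 87880
GM = 87880^(1/4) = 17.2176

GM = 17.2176


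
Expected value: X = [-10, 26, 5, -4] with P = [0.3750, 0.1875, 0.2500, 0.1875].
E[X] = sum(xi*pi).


E[X] = -10*0.3750 + 26*0.1875 + 5*0.2500 - 4*0.1875
= -3.7500 + 4.8750 + 1.2500 - 0.7500
= 1.6250

E[X] = 1.6250


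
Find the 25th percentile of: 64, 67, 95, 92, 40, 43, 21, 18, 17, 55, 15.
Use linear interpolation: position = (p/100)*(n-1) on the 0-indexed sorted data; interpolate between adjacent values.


Sorted: 15, 17, 18, 21, 40, 43, 55, 64, 67, 92, 95
n = 11
Index = 25/100 * 10 = 2.5000
Lower = data[2] = 18, Upper = data[3] = 21
P25 = 18 + 0.5000*(3) = 19.5000

P25 = 19.5000


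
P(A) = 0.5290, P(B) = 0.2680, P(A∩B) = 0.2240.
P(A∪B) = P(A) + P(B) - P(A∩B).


P(A∪B) = 0.5290 + 0.2680 - 0.2240
= 0.7970 - 0.2240
= 0.5730

P(A∪B) = 0.5730


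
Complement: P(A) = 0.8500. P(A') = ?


P(not A) = 1 - 0.8500 = 0.1500

P(not A) = 0.1500


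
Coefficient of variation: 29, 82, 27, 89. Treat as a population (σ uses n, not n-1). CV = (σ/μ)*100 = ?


Mean = 56.7500
SD = 28.8650
CV = (28.8650/56.7500)*100 = 50.8634%

CV = 50.8634%


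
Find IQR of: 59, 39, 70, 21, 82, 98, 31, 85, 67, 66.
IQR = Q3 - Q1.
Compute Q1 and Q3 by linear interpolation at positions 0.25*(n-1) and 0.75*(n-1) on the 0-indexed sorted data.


Sorted: 21, 31, 39, 59, 66, 67, 70, 82, 85, 98
Q1 (25th %ile) = 44.0000
Q3 (75th %ile) = 79.0000
IQR = 79.0000 - 44.0000 = 35.0000

IQR = 35.0000


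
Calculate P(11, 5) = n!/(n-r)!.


P(11,5) = 11!/6!
= 39916800/720
= 55440

P(11,5) = 55440


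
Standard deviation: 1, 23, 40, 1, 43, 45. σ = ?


Mean = 25.5000
Variance = 350.5833
SD = sqrt(350.5833) = 18.7239

SD = 18.7239


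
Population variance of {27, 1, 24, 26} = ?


Mean = 19.5000
Squared deviations: 56.2500, 342.2500, 20.2500, 42.2500
Sum = 461.0000
Variance = 461.0000/4 = 115.2500

Variance = 115.2500


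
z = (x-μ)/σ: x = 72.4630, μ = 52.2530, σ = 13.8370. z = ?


z = (72.4630 - 52.2530)/13.8370
= 20.2100/13.8370
= 1.4606

z = 1.4606


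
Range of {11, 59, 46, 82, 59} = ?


Max = 82, Min = 11
Range = 82 - 11 = 71

Range = 71


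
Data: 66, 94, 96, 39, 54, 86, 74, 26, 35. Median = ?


Sorted: 26, 35, 39, 54, 66, 74, 86, 94, 96
n = 9 (odd)
Middle value = 66

Median = 66


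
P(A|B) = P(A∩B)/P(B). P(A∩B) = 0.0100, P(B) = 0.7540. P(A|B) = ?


P(A|B) = 0.0100/0.7540 = 0.0133

P(A|B) = 0.0133


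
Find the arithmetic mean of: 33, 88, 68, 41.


Sum = 33 + 88 + 68 + 41 = 230
n = 4
Mean = 230/4 = 57.5000

Mean = 57.5000


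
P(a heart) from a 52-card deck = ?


13 hearts in 52 cards
P = 13/52 = 0.2500

P = 0.2500


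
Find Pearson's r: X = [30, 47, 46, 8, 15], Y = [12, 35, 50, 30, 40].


Mean X = 29.2000, Mean Y = 33.4000
SD X = 15.816447, SD Y = 12.579348
Cov = 53.720000
r = 53.720000/(15.816447*12.579348) = 0.2700

r = 0.2700


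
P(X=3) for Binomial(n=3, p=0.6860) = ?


C(3,3) = 1
p^3 = 0.322829
(1-p)^0 = 1.000000
P = 1 * 0.322829 * 1.000000 = 0.3228

P(X=3) = 0.3228


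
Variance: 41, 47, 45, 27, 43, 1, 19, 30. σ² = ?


Mean = 31.6250
Squared deviations: 87.8906, 236.3906, 178.8906, 21.3906, 129.3906, 937.8906, 159.3906, 2.6406
Sum = 1753.8750
Variance = 1753.8750/8 = 219.2344

Variance = 219.2344


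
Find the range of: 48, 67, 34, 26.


Max = 67, Min = 26
Range = 67 - 26 = 41

Range = 41


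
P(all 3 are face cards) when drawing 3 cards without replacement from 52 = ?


P(all face cards) = (12/52) × (11/51) × (10/50)
= 0.0100

P = 0.0100


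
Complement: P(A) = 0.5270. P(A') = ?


P(not A) = 1 - 0.5270 = 0.4730

P(not A) = 0.4730


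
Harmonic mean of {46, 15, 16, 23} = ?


Sum of reciprocals = 1/46 + 1/15 + 1/16 + 1/23 = 0.194384
HM = 4/0.194384 = 20.5778

HM = 20.5778


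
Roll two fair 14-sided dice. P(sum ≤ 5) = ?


Total outcomes = 14×14 = 196
Favorable (sum ≤ 5): 10
P = 10/196 = 0.0510

P = 0.0510


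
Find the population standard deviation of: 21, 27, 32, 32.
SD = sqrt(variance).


Mean = 28.0000
Variance = 20.5000
SD = sqrt(20.5000) = 4.5277

SD = 4.5277


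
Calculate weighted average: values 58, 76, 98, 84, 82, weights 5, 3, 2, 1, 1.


Numerator = 58*5 + 76*3 + 98*2 + 84*1 + 82*1 = 880
Denominator = 5 + 3 + 2 + 1 + 1 = 12
WM = 880/12 = 73.3333

WM = 73.3333


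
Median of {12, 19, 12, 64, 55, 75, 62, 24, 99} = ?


Sorted: 12, 12, 19, 24, 55, 62, 64, 75, 99
n = 9 (odd)
Middle value = 55

Median = 55


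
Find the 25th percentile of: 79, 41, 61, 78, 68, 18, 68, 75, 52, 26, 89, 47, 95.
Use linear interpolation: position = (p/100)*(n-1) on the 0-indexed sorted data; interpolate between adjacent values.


Sorted: 18, 26, 41, 47, 52, 61, 68, 68, 75, 78, 79, 89, 95
n = 13
Index = 25/100 * 12 = 3.0000
Lower = data[3] = 47, Upper = data[4] = 52
P25 = 47 + 0*(5) = 47.0000

P25 = 47.0000


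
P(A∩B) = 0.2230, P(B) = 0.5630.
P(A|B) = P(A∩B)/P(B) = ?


P(A|B) = 0.2230/0.5630 = 0.3961

P(A|B) = 0.3961


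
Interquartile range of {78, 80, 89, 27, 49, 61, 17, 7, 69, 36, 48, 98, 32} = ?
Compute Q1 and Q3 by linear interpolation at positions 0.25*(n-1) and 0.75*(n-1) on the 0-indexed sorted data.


Sorted: 7, 17, 27, 32, 36, 48, 49, 61, 69, 78, 80, 89, 98
Q1 (25th %ile) = 32.0000
Q3 (75th %ile) = 78.0000
IQR = 78.0000 - 32.0000 = 46.0000

IQR = 46.0000


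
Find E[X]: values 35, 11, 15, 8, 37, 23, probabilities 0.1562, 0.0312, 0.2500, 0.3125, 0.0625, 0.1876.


E[X] = 35*0.1562 + 11*0.0312 + 15*0.2500 + 8*0.3125 + 37*0.0625 + 23*0.1876
= 5.4670 + 0.3432 + 3.7500 + 2.5000 + 2.3125 + 4.3148
= 18.6875

E[X] = 18.6875


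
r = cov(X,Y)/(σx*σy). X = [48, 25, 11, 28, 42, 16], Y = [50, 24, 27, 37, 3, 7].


Mean X = 28.3333, Mean Y = 24.6667
SD X = 13.148722, SD Y = 16.234394
Cov = 62.944444
r = 62.944444/(13.148722*16.234394) = 0.2949

r = 0.2949


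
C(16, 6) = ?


C(16,6) = 16!/(6! × 10!)
= 20922789888000/(720 × 3628800)
= 8008

C(16,6) = 8008


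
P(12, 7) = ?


P(12,7) = 12!/5!
= 479001600/120
= 3991680

P(12,7) = 3991680


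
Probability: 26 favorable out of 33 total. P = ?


P = 26/33 = 0.7879

P = 0.7879


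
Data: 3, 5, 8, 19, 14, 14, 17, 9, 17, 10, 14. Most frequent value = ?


Frequencies: 3:1, 5:1, 8:1, 9:1, 10:1, 14:3, 17:2, 19:1
Max frequency = 3
Mode = 14

Mode = 14


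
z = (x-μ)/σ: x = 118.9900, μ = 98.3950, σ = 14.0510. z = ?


z = (118.9900 - 98.3950)/14.0510
= 20.5950/14.0510
= 1.4657

z = 1.4657


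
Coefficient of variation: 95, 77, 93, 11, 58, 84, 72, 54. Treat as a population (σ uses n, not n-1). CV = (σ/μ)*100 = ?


Mean = 68.0000
SD = 25.6223
CV = (25.6223/68.0000)*100 = 37.6798%

CV = 37.6798%


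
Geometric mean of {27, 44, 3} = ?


Product = 27 × 44 × 3 = 3564
GM = 3564^(1/3) = 15.2749

GM = 15.2749


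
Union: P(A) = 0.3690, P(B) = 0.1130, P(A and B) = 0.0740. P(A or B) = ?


P(A∪B) = 0.3690 + 0.1130 - 0.0740
= 0.4820 - 0.0740
= 0.4080

P(A∪B) = 0.4080


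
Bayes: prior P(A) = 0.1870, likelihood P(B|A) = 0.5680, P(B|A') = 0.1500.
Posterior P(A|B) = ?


P(B) = P(B|A)*P(A) + P(B|A')*P(A')
= 0.5680*0.1870 + 0.1500*0.8130
= 0.106216 + 0.121950 = 0.228166
P(A|B) = 0.106216/0.228166 = 0.4655

P(A|B) = 0.4655


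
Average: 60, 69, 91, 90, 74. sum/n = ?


Sum = 60 + 69 + 91 + 90 + 74 = 384
n = 5
Mean = 384/5 = 76.8000

Mean = 76.8000


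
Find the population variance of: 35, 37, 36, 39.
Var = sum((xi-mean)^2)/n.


Mean = 36.7500
Squared deviations: 3.0625, 0.0625, 0.5625, 5.0625
Sum = 8.7500
Variance = 8.7500/4 = 2.1875

Variance = 2.1875


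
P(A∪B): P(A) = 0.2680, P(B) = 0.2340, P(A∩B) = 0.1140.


P(A∪B) = 0.2680 + 0.2340 - 0.1140
= 0.5020 - 0.1140
= 0.3880

P(A∪B) = 0.3880


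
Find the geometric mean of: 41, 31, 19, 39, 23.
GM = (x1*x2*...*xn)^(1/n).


Product = 41 × 31 × 19 × 39 × 23 = 21661653
GM = 21661653^(1/5) = 29.3183

GM = 29.3183


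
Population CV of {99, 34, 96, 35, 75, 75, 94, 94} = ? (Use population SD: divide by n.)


Mean = 75.2500
SD = 25.0487
CV = (25.0487/75.2500)*100 = 33.2873%

CV = 33.2873%


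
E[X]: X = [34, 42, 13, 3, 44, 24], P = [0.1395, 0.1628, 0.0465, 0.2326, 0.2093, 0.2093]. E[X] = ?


E[X] = 34*0.1395 + 42*0.1628 + 13*0.0465 + 3*0.2326 + 44*0.2093 + 24*0.2093
= 4.7430 + 6.8376 + 0.6045 + 0.6978 + 9.2092 + 5.0232
= 27.1153

E[X] = 27.1153


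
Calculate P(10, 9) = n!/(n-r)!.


P(10,9) = 10!/1!
= 3628800/1
= 3628800

P(10,9) = 3628800


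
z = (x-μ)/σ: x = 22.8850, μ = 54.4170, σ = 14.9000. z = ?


z = (22.8850 - 54.4170)/14.9000
= -31.5320/14.9000
= -2.1162

z = -2.1162


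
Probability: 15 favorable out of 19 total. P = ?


P = 15/19 = 0.7895

P = 0.7895


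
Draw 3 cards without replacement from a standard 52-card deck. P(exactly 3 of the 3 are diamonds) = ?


Hypergeometric: P(X=3) = C(13,3)·C(39,0) / C(52,3)
= 286 × 1 / 22100
= 286/22100 = 0.0129

P = 0.0129


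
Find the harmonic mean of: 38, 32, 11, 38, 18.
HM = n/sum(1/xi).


Sum of reciprocals = 1/38 + 1/32 + 1/11 + 1/38 + 1/18 = 0.230346
HM = 5/0.230346 = 21.7065

HM = 21.7065


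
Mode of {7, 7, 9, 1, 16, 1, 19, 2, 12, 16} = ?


Frequencies: 1:2, 2:1, 7:2, 9:1, 12:1, 16:2, 19:1
Max frequency = 2
Mode = 1, 7, 16

Mode = 1, 7, 16


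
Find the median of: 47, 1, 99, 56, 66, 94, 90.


Sorted: 1, 47, 56, 66, 90, 94, 99
n = 7 (odd)
Middle value = 66

Median = 66


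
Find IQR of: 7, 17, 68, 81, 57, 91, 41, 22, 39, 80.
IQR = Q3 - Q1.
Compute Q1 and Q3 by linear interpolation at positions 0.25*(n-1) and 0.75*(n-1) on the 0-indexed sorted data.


Sorted: 7, 17, 22, 39, 41, 57, 68, 80, 81, 91
Q1 (25th %ile) = 26.2500
Q3 (75th %ile) = 77.0000
IQR = 77.0000 - 26.2500 = 50.7500

IQR = 50.7500


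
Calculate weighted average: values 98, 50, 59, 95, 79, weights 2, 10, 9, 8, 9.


Numerator = 98*2 + 50*10 + 59*9 + 95*8 + 79*9 = 2698
Denominator = 2 + 10 + 9 + 8 + 9 = 38
WM = 2698/38 = 71.0000

WM = 71.0000


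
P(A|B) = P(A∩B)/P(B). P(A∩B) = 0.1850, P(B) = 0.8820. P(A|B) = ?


P(A|B) = 0.1850/0.8820 = 0.2098

P(A|B) = 0.2098


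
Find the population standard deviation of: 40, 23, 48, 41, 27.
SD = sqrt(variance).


Mean = 35.8000
Variance = 86.9600
SD = sqrt(86.9600) = 9.3252

SD = 9.3252


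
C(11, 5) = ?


C(11,5) = 11!/(5! × 6!)
= 39916800/(120 × 720)
= 462

C(11,5) = 462


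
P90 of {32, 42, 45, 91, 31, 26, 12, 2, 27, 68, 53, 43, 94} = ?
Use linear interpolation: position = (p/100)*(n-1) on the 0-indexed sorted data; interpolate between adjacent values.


Sorted: 2, 12, 26, 27, 31, 32, 42, 43, 45, 53, 68, 91, 94
n = 13
Index = 90/100 * 12 = 10.8000
Lower = data[10] = 68, Upper = data[11] = 91
P90 = 68 + 0.8000*(23) = 86.4000

P90 = 86.4000


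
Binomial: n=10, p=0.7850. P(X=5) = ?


C(10,5) = 252
p^5 = 0.298091
(1-p)^5 = 0.000459
P = 252 * 0.298091 * 0.000459 = 0.0345

P(X=5) = 0.0345


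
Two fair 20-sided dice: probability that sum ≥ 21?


Total outcomes = 20×20 = 400
Favorable (sum ≥ 21): 210
P = 210/400 = 0.5250

P = 0.5250


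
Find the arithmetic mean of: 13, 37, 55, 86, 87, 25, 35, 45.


Sum = 13 + 37 + 55 + 86 + 87 + 25 + 35 + 45 = 383
n = 8
Mean = 383/8 = 47.8750

Mean = 47.8750


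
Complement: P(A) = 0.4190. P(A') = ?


P(not A) = 1 - 0.4190 = 0.5810

P(not A) = 0.5810


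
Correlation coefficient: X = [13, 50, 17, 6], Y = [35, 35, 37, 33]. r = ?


Mean X = 21.5000, Mean Y = 35.0000
SD X = 16.918924, SD Y = 1.414214
Cov = 5.500000
r = 5.500000/(16.918924*1.414214) = 0.2299

r = 0.2299


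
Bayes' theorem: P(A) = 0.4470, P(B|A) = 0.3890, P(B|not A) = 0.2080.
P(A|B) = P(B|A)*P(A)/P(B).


P(B) = P(B|A)*P(A) + P(B|A')*P(A')
= 0.3890*0.4470 + 0.2080*0.5530
= 0.173883 + 0.115024 = 0.288907
P(A|B) = 0.173883/0.288907 = 0.6019

P(A|B) = 0.6019


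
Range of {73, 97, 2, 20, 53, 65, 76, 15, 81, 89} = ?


Max = 97, Min = 2
Range = 97 - 2 = 95

Range = 95


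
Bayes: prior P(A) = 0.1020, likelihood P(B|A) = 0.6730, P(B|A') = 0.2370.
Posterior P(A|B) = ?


P(B) = P(B|A)*P(A) + P(B|A')*P(A')
= 0.6730*0.1020 + 0.2370*0.8980
= 0.068646 + 0.212826 = 0.281472
P(A|B) = 0.068646/0.281472 = 0.2439

P(A|B) = 0.2439


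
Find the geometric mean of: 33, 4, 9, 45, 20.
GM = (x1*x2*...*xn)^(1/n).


Product = 33 × 4 × 9 × 45 × 20 = 1069200
GM = 1069200^(1/5) = 16.0625

GM = 16.0625


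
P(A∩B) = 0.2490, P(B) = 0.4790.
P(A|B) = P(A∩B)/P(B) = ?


P(A|B) = 0.2490/0.4790 = 0.5198

P(A|B) = 0.5198


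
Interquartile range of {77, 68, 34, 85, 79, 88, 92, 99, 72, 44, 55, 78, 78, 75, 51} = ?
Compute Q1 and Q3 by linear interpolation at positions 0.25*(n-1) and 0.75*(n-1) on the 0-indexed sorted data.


Sorted: 34, 44, 51, 55, 68, 72, 75, 77, 78, 78, 79, 85, 88, 92, 99
Q1 (25th %ile) = 61.5000
Q3 (75th %ile) = 82.0000
IQR = 82.0000 - 61.5000 = 20.5000

IQR = 20.5000


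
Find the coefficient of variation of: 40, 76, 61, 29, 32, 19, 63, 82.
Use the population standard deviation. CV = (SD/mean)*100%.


Mean = 50.2500
SD = 21.8389
CV = (21.8389/50.2500)*100 = 43.4605%

CV = 43.4605%


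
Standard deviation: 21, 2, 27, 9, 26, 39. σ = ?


Mean = 20.6667
Variance = 148.2222
SD = sqrt(148.2222) = 12.1747

SD = 12.1747


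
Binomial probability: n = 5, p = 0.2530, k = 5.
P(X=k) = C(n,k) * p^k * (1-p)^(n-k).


C(5,5) = 1
p^5 = 0.001037
(1-p)^0 = 1.000000
P = 1 * 0.001037 * 1.000000 = 0.0010

P(X=5) = 0.0010


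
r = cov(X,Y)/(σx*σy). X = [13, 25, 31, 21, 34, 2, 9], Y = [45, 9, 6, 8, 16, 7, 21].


Mean X = 19.2857, Mean Y = 16.0000
SD X = 10.911518, SD Y = 12.873006
Cov = -35.571429
r = -35.571429/(10.911518*12.873006) = -0.2532

r = -0.2532


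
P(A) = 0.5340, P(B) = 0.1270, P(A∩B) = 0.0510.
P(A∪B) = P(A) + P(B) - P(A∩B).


P(A∪B) = 0.5340 + 0.1270 - 0.0510
= 0.6610 - 0.0510
= 0.6100

P(A∪B) = 0.6100


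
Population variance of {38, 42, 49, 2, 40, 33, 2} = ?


Mean = 29.4286
Squared deviations: 73.4694, 158.0408, 383.0408, 752.3265, 111.7551, 12.7551, 752.3265
Sum = 2243.7143
Variance = 2243.7143/7 = 320.5306

Variance = 320.5306


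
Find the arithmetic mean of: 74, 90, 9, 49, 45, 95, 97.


Sum = 74 + 90 + 9 + 49 + 45 + 95 + 97 = 459
n = 7
Mean = 459/7 = 65.5714

Mean = 65.5714


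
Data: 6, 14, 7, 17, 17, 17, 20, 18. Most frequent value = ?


Frequencies: 6:1, 7:1, 14:1, 17:3, 18:1, 20:1
Max frequency = 3
Mode = 17

Mode = 17


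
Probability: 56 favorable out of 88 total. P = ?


P = 56/88 = 0.6364

P = 0.6364


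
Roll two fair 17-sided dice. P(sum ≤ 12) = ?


Total outcomes = 17×17 = 289
Favorable (sum ≤ 12): 66
P = 66/289 = 0.2284

P = 0.2284


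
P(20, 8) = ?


P(20,8) = 20!/12!
= 2432902008176640000/479001600
= 5079110400

P(20,8) = 5079110400


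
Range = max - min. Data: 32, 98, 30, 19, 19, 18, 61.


Max = 98, Min = 18
Range = 98 - 18 = 80

Range = 80


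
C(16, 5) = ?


C(16,5) = 16!/(5! × 11!)
= 20922789888000/(120 × 39916800)
= 4368

C(16,5) = 4368


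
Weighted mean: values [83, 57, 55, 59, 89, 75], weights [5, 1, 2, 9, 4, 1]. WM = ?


Numerator = 83*5 + 57*1 + 55*2 + 59*9 + 89*4 + 75*1 = 1544
Denominator = 5 + 1 + 2 + 9 + 4 + 1 = 22
WM = 1544/22 = 70.1818

WM = 70.1818


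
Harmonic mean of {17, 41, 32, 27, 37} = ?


Sum of reciprocals = 1/17 + 1/41 + 1/32 + 1/27 + 1/37 = 0.178528
HM = 5/0.178528 = 28.0068

HM = 28.0068


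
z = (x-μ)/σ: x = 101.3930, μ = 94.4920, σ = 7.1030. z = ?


z = (101.3930 - 94.4920)/7.1030
= 6.9010/7.1030
= 0.9716

z = 0.9716


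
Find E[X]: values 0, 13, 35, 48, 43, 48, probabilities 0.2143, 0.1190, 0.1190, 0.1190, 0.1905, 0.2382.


E[X] = 0*0.2143 + 13*0.1190 + 35*0.1190 + 48*0.1190 + 43*0.1905 + 48*0.2382
= 0 + 1.5470 + 4.1650 + 5.7120 + 8.1915 + 11.4336
= 31.0491

E[X] = 31.0491


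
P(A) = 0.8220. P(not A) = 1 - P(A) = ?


P(not A) = 1 - 0.8220 = 0.1780

P(not A) = 0.1780


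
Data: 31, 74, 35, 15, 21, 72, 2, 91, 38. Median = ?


Sorted: 2, 15, 21, 31, 35, 38, 72, 74, 91
n = 9 (odd)
Middle value = 35

Median = 35


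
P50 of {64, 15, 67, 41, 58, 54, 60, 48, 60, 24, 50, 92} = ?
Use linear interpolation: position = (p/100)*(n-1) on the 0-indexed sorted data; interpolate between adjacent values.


Sorted: 15, 24, 41, 48, 50, 54, 58, 60, 60, 64, 67, 92
n = 12
Index = 50/100 * 11 = 5.5000
Lower = data[5] = 54, Upper = data[6] = 58
P50 = 54 + 0.5000*(4) = 56.0000

P50 = 56.0000


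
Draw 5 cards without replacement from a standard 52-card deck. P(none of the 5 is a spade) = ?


P(no spades) = (39/52) × (38/51) × (37/50) × (36/49) × (35/48)
= 0.2215

P = 0.2215


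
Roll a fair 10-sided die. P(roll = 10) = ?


Favorable outcomes (roll = 10): 1
Total outcomes = 10
P = 1/10 = 0.1000

P = 0.1000


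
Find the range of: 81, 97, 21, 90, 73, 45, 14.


Max = 97, Min = 14
Range = 97 - 14 = 83

Range = 83


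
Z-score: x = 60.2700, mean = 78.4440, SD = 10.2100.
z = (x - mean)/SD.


z = (60.2700 - 78.4440)/10.2100
= -18.1740/10.2100
= -1.7800

z = -1.7800


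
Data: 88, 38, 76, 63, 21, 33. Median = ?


Sorted: 21, 33, 38, 63, 76, 88
n = 6 (even)
Middle values: 38 and 63
Median = (38+63)/2 = 50.5000

Median = 50.5000


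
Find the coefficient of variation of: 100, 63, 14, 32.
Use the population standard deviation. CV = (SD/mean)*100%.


Mean = 52.2500
SD = 32.6678
CV = (32.6678/52.2500)*100 = 62.5222%

CV = 62.5222%


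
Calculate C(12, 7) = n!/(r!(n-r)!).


C(12,7) = 12!/(7! × 5!)
= 479001600/(5040 × 120)
= 792

C(12,7) = 792


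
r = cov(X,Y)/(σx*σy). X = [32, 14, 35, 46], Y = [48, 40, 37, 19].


Mean X = 31.7500, Mean Y = 36.0000
SD X = 11.497282, SD Y = 10.606602
Cov = -76.750000
r = -76.750000/(11.497282*10.606602) = -0.6294

r = -0.6294


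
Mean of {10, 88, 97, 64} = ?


Sum = 10 + 88 + 97 + 64 = 259
n = 4
Mean = 259/4 = 64.7500

Mean = 64.7500


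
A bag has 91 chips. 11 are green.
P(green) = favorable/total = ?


P = 11/91 = 0.1209

P = 0.1209


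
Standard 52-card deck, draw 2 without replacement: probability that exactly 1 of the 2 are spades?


Hypergeometric: P(X=1) = C(13,1)·C(39,1) / C(52,2)
= 13 × 39 / 1326
= 507/1326 = 0.3824

P = 0.3824


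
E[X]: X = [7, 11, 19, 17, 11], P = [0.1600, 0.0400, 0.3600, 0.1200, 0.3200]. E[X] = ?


E[X] = 7*0.1600 + 11*0.0400 + 19*0.3600 + 17*0.1200 + 11*0.3200
= 1.1200 + 0.4400 + 6.8400 + 2.0400 + 3.5200
= 13.9600

E[X] = 13.9600


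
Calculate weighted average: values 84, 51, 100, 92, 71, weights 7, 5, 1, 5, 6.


Numerator = 84*7 + 51*5 + 100*1 + 92*5 + 71*6 = 1829
Denominator = 7 + 5 + 1 + 5 + 6 = 24
WM = 1829/24 = 76.2083

WM = 76.2083
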